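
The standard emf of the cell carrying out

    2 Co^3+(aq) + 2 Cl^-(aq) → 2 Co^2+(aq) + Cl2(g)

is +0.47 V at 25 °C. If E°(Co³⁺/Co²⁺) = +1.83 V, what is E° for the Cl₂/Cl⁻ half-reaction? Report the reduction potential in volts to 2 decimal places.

In the reaction as written the Co³⁺/Co²⁺ couple is reduced (cathode) and Cl₂/Cl⁻ is oxidized (anode), so E°cell = E°(Co³⁺/Co²⁺) − E°(Cl₂/Cl⁻).
E°(Cl₂/Cl⁻) = E°(cathode) − E°cell = +1.83 − (+0.47) = +1.36 V.

+1.36 V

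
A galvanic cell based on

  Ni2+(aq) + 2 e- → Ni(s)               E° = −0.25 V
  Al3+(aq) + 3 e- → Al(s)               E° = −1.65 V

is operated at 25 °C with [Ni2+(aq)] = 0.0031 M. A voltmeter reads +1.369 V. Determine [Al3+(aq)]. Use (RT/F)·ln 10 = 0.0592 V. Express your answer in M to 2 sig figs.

0.0064 M

With Ni²⁺/Ni at the cathode and Al³⁺/Al at the anode, E°cell = −0.25 − (−1.65) = +1.40 V (n = 6).
Rearranging E = E° − (0.0592/n)·log Q gives log Q = 6(+1.40 − (+1.369))/0.0592 = 3.142.
The balanced reaction is 3 Ni2+(aq) + 2 Al(s) → 3 Ni(s) + 2 Al3+(aq), so Q = [Al3+(aq)]^2 / [Ni2+(aq)]^3.
Solving for the unknown gives log [Al3+(aq)] = −2.192, so [Al3+(aq)] ≈ 0.0064 M.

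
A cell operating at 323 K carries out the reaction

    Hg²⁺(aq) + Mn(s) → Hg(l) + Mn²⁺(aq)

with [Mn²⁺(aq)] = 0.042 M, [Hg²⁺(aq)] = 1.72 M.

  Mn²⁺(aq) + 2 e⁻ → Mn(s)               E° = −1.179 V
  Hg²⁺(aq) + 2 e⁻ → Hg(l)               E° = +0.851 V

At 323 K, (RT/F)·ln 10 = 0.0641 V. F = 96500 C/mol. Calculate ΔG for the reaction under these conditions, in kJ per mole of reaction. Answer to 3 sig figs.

With Hg²⁺/Hg reduced at the cathode, E°cell = +0.851 − (−1.179) = +2.030 V and n = 2.
Here Q = [Mn²⁺(aq)] / [Hg²⁺(aq)] = 0.0244 (log Q = −1.612), giving E = +2.030 − (0.0641/2)·(−1.612) = +2.0817 V.
Finally ΔG = −nFE = −(2)(96500 C/mol)(+2.0817 V) = −402 kJ/mol.

−402 kJ/mol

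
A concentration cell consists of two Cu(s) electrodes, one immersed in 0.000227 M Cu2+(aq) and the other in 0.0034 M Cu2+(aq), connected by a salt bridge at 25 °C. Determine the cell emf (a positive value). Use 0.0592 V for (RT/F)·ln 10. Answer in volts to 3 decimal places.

For a concentration cell E°cell = 0, since both electrodes use the same couple.
The compartment with the higher Cu2+(aq) concentration (0.0034 M) acts as the cathode; ions are reduced there and produced at the dilute (0.000227 M) anode.
With n = 2, Ecell = −(0.0592/2)·log([dilute]/[conc]) = −(0.0592/2)·log(0.000227/0.0034) = +0.035 V.

0.035 V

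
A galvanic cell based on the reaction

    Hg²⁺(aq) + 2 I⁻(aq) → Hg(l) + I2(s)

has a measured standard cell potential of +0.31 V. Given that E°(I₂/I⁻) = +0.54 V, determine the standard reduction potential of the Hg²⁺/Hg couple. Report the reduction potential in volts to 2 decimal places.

In the reaction as written the Hg²⁺/Hg couple is reduced (cathode) and I₂/I⁻ is oxidized (anode), so E°cell = E°(Hg²⁺/Hg) − E°(I₂/I⁻).
E°(Hg²⁺/Hg) = E°cell + E°(anode) = +0.31 + (+0.54) = +0.85 V.

+0.85 V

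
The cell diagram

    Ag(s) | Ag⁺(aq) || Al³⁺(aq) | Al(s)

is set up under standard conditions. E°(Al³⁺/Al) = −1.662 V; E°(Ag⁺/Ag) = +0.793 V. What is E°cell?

By convention the left-hand electrode in cell notation is the anode (oxidation) and the right-hand electrode is the cathode (reduction).
E°cell = E°(right) − E°(left) = −1.662 − (+0.793) = −2.455 V.
The negative sign shows that, as written, the cell would require an external voltage to drive the reaction.

−2.455 V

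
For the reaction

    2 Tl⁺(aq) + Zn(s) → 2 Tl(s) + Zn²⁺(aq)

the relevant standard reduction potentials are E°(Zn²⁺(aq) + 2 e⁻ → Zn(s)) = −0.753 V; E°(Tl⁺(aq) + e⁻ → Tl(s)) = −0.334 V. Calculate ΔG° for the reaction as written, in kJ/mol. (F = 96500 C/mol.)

−80.9 kJ/mol

In the reaction as written Tl⁺(aq) is reduced, so the Tl⁺/Tl couple is the cathode and Zn²⁺/Zn is the anode.
E°cell = −0.334 − (−0.753) = +0.419 V; balancing electrons gives n = 2.
ΔG° = −nFE°cell = −(2)(96500)(+0.419) J/mol = −80.9 kJ/mol.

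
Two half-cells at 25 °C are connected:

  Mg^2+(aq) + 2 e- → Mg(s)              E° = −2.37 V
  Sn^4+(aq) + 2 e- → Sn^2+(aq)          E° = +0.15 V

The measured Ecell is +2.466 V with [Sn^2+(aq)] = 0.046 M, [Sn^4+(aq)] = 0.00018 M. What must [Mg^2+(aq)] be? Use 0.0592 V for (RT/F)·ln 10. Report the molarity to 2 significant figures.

0.26 M

With Sn⁴⁺/Sn²⁺ at the cathode and Mg²⁺/Mg at the anode, E°cell = +0.15 − (−2.37) = +2.52 V (n = 2).
Rearranging E = E° − (0.0592/n)·log Q gives log Q = 2(+2.52 − (+2.466))/0.0592 = 1.824.
Balancing electrons gives Sn^4+(aq) + Mg(s) → Sn^2+(aq) + Mg^2+(aq); thus Q = ([Sn^2+(aq)]·[Mg^2+(aq)]) / [Sn^4+(aq)].
Substituting the known concentrations and solving, log [Mg^2+(aq)] = −0.583 and [Mg^2+(aq)] = 0.26 M.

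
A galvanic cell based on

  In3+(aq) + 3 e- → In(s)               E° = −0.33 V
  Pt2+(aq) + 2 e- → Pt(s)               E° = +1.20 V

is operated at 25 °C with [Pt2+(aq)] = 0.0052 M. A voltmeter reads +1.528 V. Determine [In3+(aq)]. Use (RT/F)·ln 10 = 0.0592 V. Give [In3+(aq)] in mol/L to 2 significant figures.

Pt²⁺/Pt is the cathode (higher E°); E°cell = +1.20 − (−0.33) = +1.53 V with n = 6.
Since E = E° − (0.0592/n)·log Q, log Q = n(E° − E)/0.0592 = 0.203.
For 3 Pt2+(aq) + 2 In(s) → 3 Pt(s) + 2 In3+(aq), the reaction quotient is Q = [In3+(aq)]^2 / [Pt2+(aq)]^3.
Solving for the unknown gives log [In3+(aq)] = −3.324, so [In3+(aq)] ≈ 0.00047 M.

0.00047 M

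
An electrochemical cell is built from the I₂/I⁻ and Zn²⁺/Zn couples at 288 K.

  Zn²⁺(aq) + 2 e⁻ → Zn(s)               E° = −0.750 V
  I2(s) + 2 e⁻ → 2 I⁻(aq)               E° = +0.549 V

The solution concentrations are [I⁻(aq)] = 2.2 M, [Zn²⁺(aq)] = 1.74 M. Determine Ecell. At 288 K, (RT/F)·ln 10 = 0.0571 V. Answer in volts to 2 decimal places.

Since E°(I₂/I⁻) > E°(Zn²⁺/Zn), I₂/I⁻ serves as the cathode.
E°cell = +0.549 − (−0.750) = +1.299 V, with n = 2 electrons transferred.
For the overall reaction I2(s) + Zn(s) → 2 I⁻(aq) + Zn²⁺(aq), Q = [I⁻(aq)]^2·[Zn²⁺(aq)] = 8.42, giving log Q = 0.925.
Applying E = E° − (RT ln10/nF)·log Q gives +1.299 − (0.0571/2)(0.925) = +1.27 V.

+1.27 V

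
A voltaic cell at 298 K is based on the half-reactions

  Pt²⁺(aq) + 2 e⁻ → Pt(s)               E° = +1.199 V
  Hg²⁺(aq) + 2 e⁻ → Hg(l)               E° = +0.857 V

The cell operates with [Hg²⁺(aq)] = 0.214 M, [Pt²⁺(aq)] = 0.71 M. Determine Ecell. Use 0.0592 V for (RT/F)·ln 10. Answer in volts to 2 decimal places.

+0.36 V

The Pt²⁺/Pt couple has the more positive E°, so it is the cathode; Hg²⁺/Hg is the anode.
E°cell = +1.199 − (+0.857) = +0.342 V, with n = 2 electrons transferred.
The balanced reaction is Pt²⁺(aq) + Hg(l) → Pt(s) + Hg²⁺(aq), so Q = [Hg²⁺(aq)] / [Pt²⁺(aq)] = 0.301 and log Q = −0.521.
E = E° − (0.0592/n)·log Q = +0.342 − (0.0592/2)(−0.521) = +0.36 V.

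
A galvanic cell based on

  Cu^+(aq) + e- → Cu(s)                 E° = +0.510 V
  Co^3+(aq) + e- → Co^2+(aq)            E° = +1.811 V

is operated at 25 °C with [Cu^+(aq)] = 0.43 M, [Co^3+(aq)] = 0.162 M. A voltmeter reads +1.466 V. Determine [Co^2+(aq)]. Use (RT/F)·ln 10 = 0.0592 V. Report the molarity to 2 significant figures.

Co³⁺/Co²⁺ is the cathode (higher E°); E°cell = +1.811 − (+0.510) = +1.301 V with n = 1.
From the Nernst equation, log Q = n(E° − E)/0.0592 = 1·(+1.301 − (+1.466))/0.0592 = −2.787.
For Co^3+(aq) + Cu(s) → Co^2+(aq) + Cu^+(aq), the reaction quotient is Q = ([Co^2+(aq)]·[Cu^+(aq)]) / [Co^3+(aq)].
Isolating [Co^2+(aq)] in Q = 10^{−2.787} yields log [Co^2+(aq)] = −3.211, i.e. 0.00062 M.

0.00062 M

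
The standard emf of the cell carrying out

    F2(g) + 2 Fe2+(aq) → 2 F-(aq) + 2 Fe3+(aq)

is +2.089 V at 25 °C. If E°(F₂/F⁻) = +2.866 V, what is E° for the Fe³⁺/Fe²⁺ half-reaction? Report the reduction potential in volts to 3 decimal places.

+0.777 V

In the reaction as written the F₂/F⁻ couple is reduced (cathode) and Fe³⁺/Fe²⁺ is oxidized (anode), so E°cell = E°(F₂/F⁻) − E°(Fe³⁺/Fe²⁺).
E°(Fe³⁺/Fe²⁺) = E°(cathode) − E°cell = +2.866 − (+2.089) = +0.777 V.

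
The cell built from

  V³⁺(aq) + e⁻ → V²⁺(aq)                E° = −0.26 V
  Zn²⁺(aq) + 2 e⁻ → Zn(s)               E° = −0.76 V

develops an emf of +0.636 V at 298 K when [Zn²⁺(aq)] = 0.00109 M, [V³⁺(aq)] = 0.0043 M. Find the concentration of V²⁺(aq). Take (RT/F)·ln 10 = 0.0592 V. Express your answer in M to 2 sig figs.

0.00066 M

The V³⁺/V²⁺ couple has the larger reduction potential, so it is the cathode: E°cell = −0.26 − (−0.76) = +0.50 V and n = 2.
Since E = E° − (0.0592/n)·log Q, log Q = n(E° − E)/0.0592 = −4.595.
The balanced reaction is 2 V³⁺(aq) + Zn(s) → 2 V²⁺(aq) + Zn²⁺(aq), so Q = ([V²⁺(aq)]^2·[Zn²⁺(aq)]) / [V³⁺(aq)]^2.
Isolating [V²⁺(aq)] in Q = 10^{−4.595} yields log [V²⁺(aq)] = −3.183, i.e. 0.00066 M.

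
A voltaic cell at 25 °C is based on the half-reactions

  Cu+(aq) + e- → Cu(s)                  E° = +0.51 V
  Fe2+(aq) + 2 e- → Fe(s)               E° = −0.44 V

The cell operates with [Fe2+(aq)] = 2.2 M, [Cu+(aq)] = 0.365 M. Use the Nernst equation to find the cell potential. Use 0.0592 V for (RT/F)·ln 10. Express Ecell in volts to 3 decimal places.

Since E°(Cu⁺/Cu) > E°(Fe²⁺/Fe), Cu⁺/Cu serves as the cathode.
E°cell = +0.51 − (−0.44) = +0.95 V, with n = 2 electrons transferred.
For the overall reaction 2 Cu+(aq) + Fe(s) → 2 Cu(s) + Fe2+(aq), Q = [Fe2+(aq)] / [Cu+(aq)]^2 = 16.5, giving log Q = 1.218.
By the Nernst equation, E = +0.95 − (0.0592/2)·(1.218) = +0.914 V.

+0.914 V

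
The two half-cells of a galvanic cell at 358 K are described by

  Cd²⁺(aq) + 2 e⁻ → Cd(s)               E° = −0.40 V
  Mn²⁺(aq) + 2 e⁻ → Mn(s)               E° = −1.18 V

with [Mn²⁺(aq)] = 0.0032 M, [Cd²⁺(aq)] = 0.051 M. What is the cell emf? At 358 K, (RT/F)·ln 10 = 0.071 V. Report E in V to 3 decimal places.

+0.823 V

The Cd²⁺/Cd couple has the more positive E°, so it is the cathode; Mn²⁺/Mn is the anode.
E°cell = −0.40 − (−1.18) = +0.78 V, with n = 2 electrons transferred.
The balanced reaction is Cd²⁺(aq) + Mn(s) → Cd(s) + Mn²⁺(aq), so Q = [Mn²⁺(aq)] / [Cd²⁺(aq)] = 0.0627 and log Q = −1.202.
E = E° − (0.071/n)·log Q = +0.78 − (0.071/2)(−1.202) = +0.823 V.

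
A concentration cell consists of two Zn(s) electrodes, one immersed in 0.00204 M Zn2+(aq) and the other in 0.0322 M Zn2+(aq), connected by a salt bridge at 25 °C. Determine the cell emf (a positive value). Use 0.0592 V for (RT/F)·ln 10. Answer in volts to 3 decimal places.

0.035 V

For a concentration cell E°cell = 0, since both electrodes use the same couple.
The compartment with the higher Zn2+(aq) concentration (0.0322 M) acts as the cathode; ions are reduced there and produced at the dilute (0.00204 M) anode.
With n = 2, Ecell = −(0.0592/2)·log([dilute]/[conc]) = −(0.0592/2)·log(0.00204/0.0322) = +0.035 V.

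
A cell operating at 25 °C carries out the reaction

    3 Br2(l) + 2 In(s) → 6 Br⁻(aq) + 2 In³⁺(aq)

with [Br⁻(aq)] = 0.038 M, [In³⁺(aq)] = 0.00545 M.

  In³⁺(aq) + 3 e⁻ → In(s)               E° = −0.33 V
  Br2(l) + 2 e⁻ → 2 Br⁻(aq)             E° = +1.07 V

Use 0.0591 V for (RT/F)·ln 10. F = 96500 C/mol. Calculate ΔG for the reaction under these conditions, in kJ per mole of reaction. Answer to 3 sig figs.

The standard cell potential is +1.07 − (−0.33) = +1.40 V, with n = 6 electrons in the balanced equation.
The reaction quotient is [Br⁻(aq)]^6·[In³⁺(aq)]^2 = 8.94×10^−14; by Nernst, E = +1.40 − (0.0591/6)(−13.049) = +1.5285 V.
Finally ΔG = −nFE = −(6)(96500 C/mol)(+1.5285 V) = −885 kJ/mol.

−885 kJ/mol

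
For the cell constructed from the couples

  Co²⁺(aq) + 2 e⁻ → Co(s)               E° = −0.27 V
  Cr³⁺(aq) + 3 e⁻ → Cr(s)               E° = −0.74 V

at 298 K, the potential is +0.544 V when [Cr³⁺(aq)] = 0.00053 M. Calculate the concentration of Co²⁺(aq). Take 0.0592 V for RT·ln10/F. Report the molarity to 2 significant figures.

Co²⁺/Co is the cathode (higher E°); E°cell = −0.27 − (−0.74) = +0.47 V with n = 6.
From the Nernst equation, log Q = n(E° − E)/0.0592 = 6·(+0.47 − (+0.544))/0.0592 = −7.500.
The balanced reaction is 3 Co²⁺(aq) + 2 Cr(s) → 3 Co(s) + 2 Cr³⁺(aq), so Q = [Cr³⁺(aq)]^2 / [Co²⁺(aq)]^3.
Solving for the unknown gives log [Co²⁺(aq)] = 0.316, so [Co²⁺(aq)] ≈ 2.1 M.

2.1 M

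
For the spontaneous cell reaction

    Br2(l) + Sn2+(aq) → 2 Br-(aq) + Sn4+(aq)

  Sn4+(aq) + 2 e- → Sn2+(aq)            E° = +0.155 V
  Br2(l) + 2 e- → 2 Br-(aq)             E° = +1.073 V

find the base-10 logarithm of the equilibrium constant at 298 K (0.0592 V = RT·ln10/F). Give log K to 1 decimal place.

log K = 31.0

The Br₂/Br⁻ couple is reduced (cathode); E°cell = +1.073 − (+0.155) = +0.918 V with n = 2.
At equilibrium E = 0, so log K = nE°cell / 0.0592 = (2)(+0.918) / 0.0592 = 31.0.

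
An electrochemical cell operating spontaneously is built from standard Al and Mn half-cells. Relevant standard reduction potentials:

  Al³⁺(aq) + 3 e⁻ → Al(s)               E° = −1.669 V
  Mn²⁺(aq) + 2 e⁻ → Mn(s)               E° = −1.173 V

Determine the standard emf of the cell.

Of the two couples in this cell, the one with the more positive reduction potential is reduced at the cathode: here that is Mn²⁺/Mn (−1.173 V); Al³⁺/Al (−1.669 V) is the anode.
E°cell = E°(cathode) − E°(anode) = −1.173 − (−1.669) = +0.496 V.

+0.496 V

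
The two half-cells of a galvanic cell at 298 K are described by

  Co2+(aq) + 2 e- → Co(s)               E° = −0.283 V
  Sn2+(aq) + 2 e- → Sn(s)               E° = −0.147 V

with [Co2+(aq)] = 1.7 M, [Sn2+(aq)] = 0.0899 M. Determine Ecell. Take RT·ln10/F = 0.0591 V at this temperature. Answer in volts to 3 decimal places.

Since E°(Sn²⁺/Sn) > E°(Co²⁺/Co), Sn²⁺/Sn serves as the cathode.
E°cell = E°cat − E°an = −0.147 − (−0.283) = +0.136 V; n = 2.
Balancing gives Sn2+(aq) + Co(s) → Sn(s) + Co2+(aq); hence Q = [Co2+(aq)] / [Sn2+(aq)] = 18.9 (log Q = 1.277).
Applying E = E° − (RT ln10/nF)·log Q gives +0.136 − (0.0591/2)(1.277) = +0.098 V.

+0.098 V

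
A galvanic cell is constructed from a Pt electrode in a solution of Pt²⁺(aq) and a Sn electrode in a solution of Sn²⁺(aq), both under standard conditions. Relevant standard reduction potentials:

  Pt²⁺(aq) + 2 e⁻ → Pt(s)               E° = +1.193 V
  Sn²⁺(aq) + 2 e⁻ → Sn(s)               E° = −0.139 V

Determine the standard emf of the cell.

The Pt²⁺/Pt couple has the higher E°, so Pt ion is reduced (cathode) and Sn is oxidized (anode).
E°cell = E°(cathode) − E°(anode) = +1.193 − (−0.139) = +1.332 V.

+1.332 V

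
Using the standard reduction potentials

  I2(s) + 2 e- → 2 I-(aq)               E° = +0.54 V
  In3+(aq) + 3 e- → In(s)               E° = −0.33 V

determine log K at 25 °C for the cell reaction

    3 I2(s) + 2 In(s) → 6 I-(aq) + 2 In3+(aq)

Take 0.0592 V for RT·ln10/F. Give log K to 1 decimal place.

The I₂/I⁻ couple is reduced (cathode); E°cell = +0.54 − (−0.33) = +0.87 V with n = 6.
At equilibrium E = 0, so log K = nE°cell / 0.0592 = (6)(+0.87) / 0.0592 = 88.2.

log K = 88.2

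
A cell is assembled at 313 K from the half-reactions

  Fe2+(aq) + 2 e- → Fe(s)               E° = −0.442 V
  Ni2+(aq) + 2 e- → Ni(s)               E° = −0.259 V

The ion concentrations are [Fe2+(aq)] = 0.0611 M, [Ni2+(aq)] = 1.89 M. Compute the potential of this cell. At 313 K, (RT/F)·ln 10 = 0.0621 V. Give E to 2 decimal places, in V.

+0.23 V

Ni²⁺/Ni is reduced (cathode, E° = −0.259 V) and Fe²⁺/Fe is oxidized (anode).
E°cell = −0.259 − (−0.442) = +0.183 V, with n = 2 electrons transferred.
For the overall reaction Ni2+(aq) + Fe(s) → Ni(s) + Fe2+(aq), Q = [Fe2+(aq)] / [Ni2+(aq)] = 0.0323, giving log Q = −1.490.
E = E° − (0.0621/n)·log Q = +0.183 − (0.0621/2)(−1.490) = +0.23 V.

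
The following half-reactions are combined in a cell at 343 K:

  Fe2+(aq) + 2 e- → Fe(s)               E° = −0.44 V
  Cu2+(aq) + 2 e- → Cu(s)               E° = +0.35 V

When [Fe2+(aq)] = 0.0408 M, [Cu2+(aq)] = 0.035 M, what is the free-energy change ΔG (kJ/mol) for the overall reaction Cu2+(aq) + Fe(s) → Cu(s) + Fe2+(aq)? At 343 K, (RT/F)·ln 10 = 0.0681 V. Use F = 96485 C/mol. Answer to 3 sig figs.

−152 kJ/mol

E°cell = +0.35 − (−0.44) = +0.79 V; the balanced reaction transfers n = 2 electrons.
Q = [Fe2+(aq)] / [Cu2+(aq)] = 1.17, so log Q = 0.067 and E = +0.79 − (0.0681/2)(0.067) = +0.7877 V.
ΔG = −nFE = −(2)(96485)(+0.7877) J/mol = −152 kJ/mol.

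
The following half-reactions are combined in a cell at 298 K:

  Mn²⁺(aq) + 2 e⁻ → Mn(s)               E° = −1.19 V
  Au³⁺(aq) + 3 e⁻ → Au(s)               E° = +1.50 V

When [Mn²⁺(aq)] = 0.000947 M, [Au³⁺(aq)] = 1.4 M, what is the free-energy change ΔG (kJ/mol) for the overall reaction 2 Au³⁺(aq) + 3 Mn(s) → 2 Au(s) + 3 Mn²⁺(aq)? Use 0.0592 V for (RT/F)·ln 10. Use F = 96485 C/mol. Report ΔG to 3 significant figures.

−1610 kJ/mol

The standard cell potential is +1.50 − (−1.19) = +2.69 V, with n = 6 electrons in the balanced equation.
The reaction quotient is [Mn²⁺(aq)]^3 / [Au³⁺(aq)]^2 = 4.33×10^−10; by Nernst, E = +2.69 − (0.0592/6)(−9.363) = +2.7824 V.
ΔG = −nFE = −(6)(96485)(+2.7824) J/mol = −1610 kJ/mol.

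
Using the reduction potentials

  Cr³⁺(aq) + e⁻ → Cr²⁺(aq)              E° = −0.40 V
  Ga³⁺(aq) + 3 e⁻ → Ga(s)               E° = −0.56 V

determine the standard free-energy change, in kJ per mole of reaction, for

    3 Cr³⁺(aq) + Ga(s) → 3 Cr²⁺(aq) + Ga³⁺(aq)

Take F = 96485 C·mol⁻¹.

In the reaction as written Cr³⁺(aq) is reduced, so the Cr³⁺/Cr²⁺ couple is the cathode and Ga³⁺/Ga is the anode.
E°cell = −0.40 − (−0.56) = +0.16 V; balancing electrons gives n = 3.
ΔG° = −nFE°cell = −(3)(96485)(+0.16) J/mol = −46.3 kJ/mol.

−46.3 kJ/mol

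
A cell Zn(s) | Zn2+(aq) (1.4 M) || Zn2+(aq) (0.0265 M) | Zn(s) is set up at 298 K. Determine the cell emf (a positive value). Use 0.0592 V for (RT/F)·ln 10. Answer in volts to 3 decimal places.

0.051 V

For a concentration cell E°cell = 0, since both electrodes use the same couple.
The compartment with the higher Zn2+(aq) concentration (1.4 M) acts as the cathode; ions are reduced there and produced at the dilute (0.0265 M) anode.
With n = 2, Ecell = −(0.0592/2)·log([dilute]/[conc]) = −(0.0592/2)·log(0.0265/1.4) = +0.051 V.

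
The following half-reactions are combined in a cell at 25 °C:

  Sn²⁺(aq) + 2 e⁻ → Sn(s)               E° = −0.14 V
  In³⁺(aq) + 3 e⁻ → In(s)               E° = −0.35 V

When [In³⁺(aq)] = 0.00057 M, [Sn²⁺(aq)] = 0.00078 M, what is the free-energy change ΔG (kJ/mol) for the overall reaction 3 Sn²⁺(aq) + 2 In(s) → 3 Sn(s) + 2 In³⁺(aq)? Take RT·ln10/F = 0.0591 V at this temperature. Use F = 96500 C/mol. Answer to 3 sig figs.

With Sn²⁺/Sn reduced at the cathode, E°cell = −0.14 − (−0.35) = +0.21 V and n = 6.
The reaction quotient is [In³⁺(aq)]^2 / [Sn²⁺(aq)]^3 = 685; by Nernst, E = +0.21 − (0.0591/6)(2.835) = +0.1821 V.
ΔG = −nFE = −(6)(96500)(+0.1821) J/mol = −105 kJ/mol.

−105 kJ/mol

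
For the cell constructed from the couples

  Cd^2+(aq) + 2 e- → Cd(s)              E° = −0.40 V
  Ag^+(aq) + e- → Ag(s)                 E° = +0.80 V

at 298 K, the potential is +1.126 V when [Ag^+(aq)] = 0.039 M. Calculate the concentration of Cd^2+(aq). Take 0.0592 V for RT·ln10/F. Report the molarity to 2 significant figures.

The Ag⁺/Ag couple has the larger reduction potential, so it is the cathode: E°cell = +0.80 − (−0.40) = +1.20 V and n = 2.
Since E = E° − (0.0592/n)·log Q, log Q = n(E° − E)/0.0592 = 2.500.
The balanced reaction is 2 Ag^+(aq) + Cd(s) → 2 Ag(s) + Cd^2+(aq), so Q = [Cd^2+(aq)] / [Ag^+(aq)]^2.
Substituting the known concentrations and solving, log [Cd^2+(aq)] = −0.318 and [Cd^2+(aq)] = 0.48 M.

0.48 M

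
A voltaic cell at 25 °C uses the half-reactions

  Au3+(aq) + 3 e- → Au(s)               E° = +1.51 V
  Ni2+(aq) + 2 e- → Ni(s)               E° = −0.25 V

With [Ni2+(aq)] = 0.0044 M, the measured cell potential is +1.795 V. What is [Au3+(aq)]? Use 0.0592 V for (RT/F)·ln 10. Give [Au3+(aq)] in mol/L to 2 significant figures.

0.017 M

Au³⁺/Au is the cathode (higher E°); E°cell = +1.51 − (−0.25) = +1.76 V with n = 6.
From the Nernst equation, log Q = n(E° − E)/0.0592 = 6·(+1.76 − (+1.795))/0.0592 = −3.547.
The balanced reaction is 2 Au3+(aq) + 3 Ni(s) → 2 Au(s) + 3 Ni2+(aq), so Q = [Ni2+(aq)]^3 / [Au3+(aq)]^2.
Isolating [Au3+(aq)] in Q = 10^{−3.547} yields log [Au3+(aq)] = −1.761, i.e. 0.017 M.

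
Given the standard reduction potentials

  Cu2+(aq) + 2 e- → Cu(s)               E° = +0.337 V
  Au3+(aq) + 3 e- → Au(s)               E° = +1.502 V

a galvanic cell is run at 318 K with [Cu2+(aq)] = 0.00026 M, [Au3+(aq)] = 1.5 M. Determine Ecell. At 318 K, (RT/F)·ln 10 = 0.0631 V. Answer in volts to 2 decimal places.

Since E°(Au³⁺/Au) > E°(Cu²⁺/Cu), Au³⁺/Au serves as the cathode.
E°cell = E°cat − E°an = +1.502 − (+0.337) = +1.165 V; n = 6.
The balanced reaction is 2 Au3+(aq) + 3 Cu(s) → 2 Au(s) + 3 Cu2+(aq), so Q = [Cu2+(aq)]^3 / [Au3+(aq)]^2 = 7.81×10^−12 and log Q = −11.107.
Applying E = E° − (RT ln10/nF)·log Q gives +1.165 − (0.0631/6)(−11.107) = +1.28 V.

+1.28 V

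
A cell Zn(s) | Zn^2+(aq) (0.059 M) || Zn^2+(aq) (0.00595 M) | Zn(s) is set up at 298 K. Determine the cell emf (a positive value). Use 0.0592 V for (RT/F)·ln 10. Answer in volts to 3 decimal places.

For a concentration cell E°cell = 0, since both electrodes use the same couple.
The compartment with the higher Zn^2+(aq) concentration (0.059 M) acts as the cathode; ions are reduced there and produced at the dilute (0.00595 M) anode.
With n = 2, Ecell = −(0.0592/2)·log([dilute]/[conc]) = −(0.0592/2)·log(0.00595/0.059) = +0.029 V.

0.029 V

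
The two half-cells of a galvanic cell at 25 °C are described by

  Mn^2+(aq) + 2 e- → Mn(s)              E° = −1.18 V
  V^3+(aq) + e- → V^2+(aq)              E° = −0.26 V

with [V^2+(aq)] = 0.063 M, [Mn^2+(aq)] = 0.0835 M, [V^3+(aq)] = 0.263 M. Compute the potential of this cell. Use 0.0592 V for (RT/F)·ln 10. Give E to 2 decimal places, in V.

The V³⁺/V²⁺ couple has the more positive E°, so it is the cathode; Mn²⁺/Mn is the anode.
The standard potential is −0.26 − (−1.18) = +0.92 V and the balanced reaction transfers n = 2 electrons.
The balanced reaction is 2 V^3+(aq) + Mn(s) → 2 V^2+(aq) + Mn^2+(aq), so Q = ([V^2+(aq)]^2·[Mn^2+(aq)]) / [V^3+(aq)]^2 = 0.00479 and log Q = −2.320.
E = E° − (0.0592/n)·log Q = +0.92 − (0.0592/2)(−2.320) = +0.99 V.

+0.99 V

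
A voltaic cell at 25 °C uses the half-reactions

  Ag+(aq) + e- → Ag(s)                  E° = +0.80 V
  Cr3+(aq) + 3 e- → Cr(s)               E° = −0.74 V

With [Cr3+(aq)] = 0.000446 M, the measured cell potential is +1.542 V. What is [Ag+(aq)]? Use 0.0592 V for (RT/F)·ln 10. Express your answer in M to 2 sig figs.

0.083 M

The Ag⁺/Ag couple has the larger reduction potential, so it is the cathode: E°cell = +0.80 − (−0.74) = +1.54 V and n = 3.
Rearranging E = E° − (0.0592/n)·log Q gives log Q = 3(+1.54 − (+1.542))/0.0592 = −0.101.
Balancing electrons gives 3 Ag+(aq) + Cr(s) → 3 Ag(s) + Cr3+(aq); thus Q = [Cr3+(aq)] / [Ag+(aq)]^3.
Isolating [Ag+(aq)] in Q = 10^{−0.101} yields log [Ag+(aq)] = −1.083, i.e. 0.083 M.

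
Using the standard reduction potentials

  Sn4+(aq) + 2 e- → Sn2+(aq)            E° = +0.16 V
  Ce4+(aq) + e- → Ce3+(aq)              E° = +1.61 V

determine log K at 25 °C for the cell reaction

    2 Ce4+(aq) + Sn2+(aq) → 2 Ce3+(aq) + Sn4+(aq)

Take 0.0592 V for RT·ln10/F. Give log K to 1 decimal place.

log K = 49.0

The Ce⁴⁺/Ce³⁺ couple is reduced (cathode); E°cell = +1.61 − (+0.16) = +1.45 V with n = 2.
At equilibrium E = 0, so log K = nE°cell / 0.0592 = (2)(+1.45) / 0.0592 = 49.0.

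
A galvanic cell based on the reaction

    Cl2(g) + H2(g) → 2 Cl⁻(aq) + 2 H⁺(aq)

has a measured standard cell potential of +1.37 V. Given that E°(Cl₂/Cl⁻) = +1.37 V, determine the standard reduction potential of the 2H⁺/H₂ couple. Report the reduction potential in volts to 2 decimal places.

+0.00 V

In the reaction as written the Cl₂/Cl⁻ couple is reduced (cathode) and 2H⁺/H₂ is oxidized (anode), so E°cell = E°(Cl₂/Cl⁻) − E°(2H⁺/H₂).
E°(2H⁺/H₂) = E°(cathode) − E°cell = +1.37 − (+1.37) = +0.00 V.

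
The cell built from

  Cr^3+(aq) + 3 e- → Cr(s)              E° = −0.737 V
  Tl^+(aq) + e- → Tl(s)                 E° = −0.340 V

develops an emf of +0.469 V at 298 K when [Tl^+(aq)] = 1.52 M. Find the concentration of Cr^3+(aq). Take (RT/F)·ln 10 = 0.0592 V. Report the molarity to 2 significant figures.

0.00079 M

The Tl⁺/Tl couple has the larger reduction potential, so it is the cathode: E°cell = −0.340 − (−0.737) = +0.397 V and n = 3.
Since E = E° − (0.0592/n)·log Q, log Q = n(E° − E)/0.0592 = −3.649.
The balanced reaction is 3 Tl^+(aq) + Cr(s) → 3 Tl(s) + Cr^3+(aq), so Q = [Cr^3+(aq)] / [Tl^+(aq)]^3.
Solving for the unknown gives log [Cr^3+(aq)] = −3.103, so [Cr^3+(aq)] ≈ 0.00079 M.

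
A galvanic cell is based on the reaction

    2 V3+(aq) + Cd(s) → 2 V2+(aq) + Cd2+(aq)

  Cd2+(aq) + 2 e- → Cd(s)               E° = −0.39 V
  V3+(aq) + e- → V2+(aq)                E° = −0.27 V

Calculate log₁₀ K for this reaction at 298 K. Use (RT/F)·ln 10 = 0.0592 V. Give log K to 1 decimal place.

The V³⁺/V²⁺ couple is reduced (cathode); E°cell = −0.27 − (−0.39) = +0.12 V with n = 2.
At equilibrium E = 0, so log K = nE°cell / 0.0592 = (2)(+0.12) / 0.0592 = 4.1.

log K = 4.1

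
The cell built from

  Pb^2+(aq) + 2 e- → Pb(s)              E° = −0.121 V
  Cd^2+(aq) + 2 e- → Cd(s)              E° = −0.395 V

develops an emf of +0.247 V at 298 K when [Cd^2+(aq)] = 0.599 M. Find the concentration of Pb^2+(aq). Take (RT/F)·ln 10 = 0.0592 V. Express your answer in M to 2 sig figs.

0.073 M

The Pb²⁺/Pb couple has the larger reduction potential, so it is the cathode: E°cell = −0.121 − (−0.395) = +0.274 V and n = 2.
Rearranging E = E° − (0.0592/n)·log Q gives log Q = 2(+0.274 − (+0.247))/0.0592 = 0.912.
For Pb^2+(aq) + Cd(s) → Pb(s) + Cd^2+(aq), the reaction quotient is Q = [Cd^2+(aq)] / [Pb^2+(aq)].
Isolating [Pb^2+(aq)] in Q = 10^{0.912} yields log [Pb^2+(aq)] = −1.135, i.e. 0.073 M.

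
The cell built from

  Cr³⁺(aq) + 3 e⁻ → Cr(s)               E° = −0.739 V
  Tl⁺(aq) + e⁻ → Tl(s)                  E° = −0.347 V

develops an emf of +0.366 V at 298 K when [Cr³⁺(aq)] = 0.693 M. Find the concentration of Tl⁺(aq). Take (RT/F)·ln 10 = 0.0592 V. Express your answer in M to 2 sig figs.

0.32 M

Tl⁺/Tl is the cathode (higher E°); E°cell = −0.347 − (−0.739) = +0.392 V with n = 3.
From the Nernst equation, log Q = n(E° − E)/0.0592 = 3·(+0.392 − (+0.366))/0.0592 = 1.318.
For 3 Tl⁺(aq) + Cr(s) → 3 Tl(s) + Cr³⁺(aq), the reaction quotient is Q = [Cr³⁺(aq)] / [Tl⁺(aq)]^3.
Isolating [Tl⁺(aq)] in Q = 10^{1.318} yields log [Tl⁺(aq)] = −0.492, i.e. 0.32 M.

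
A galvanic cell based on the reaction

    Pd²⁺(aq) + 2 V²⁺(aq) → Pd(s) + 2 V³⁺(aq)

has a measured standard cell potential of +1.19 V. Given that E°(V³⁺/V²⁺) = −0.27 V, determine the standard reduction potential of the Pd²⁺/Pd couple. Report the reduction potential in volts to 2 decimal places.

In the reaction as written the Pd²⁺/Pd couple is reduced (cathode) and V³⁺/V²⁺ is oxidized (anode), so E°cell = E°(Pd²⁺/Pd) − E°(V³⁺/V²⁺).
E°(Pd²⁺/Pd) = E°cell + E°(anode) = +1.19 + (−0.27) = +0.92 V.

+0.92 V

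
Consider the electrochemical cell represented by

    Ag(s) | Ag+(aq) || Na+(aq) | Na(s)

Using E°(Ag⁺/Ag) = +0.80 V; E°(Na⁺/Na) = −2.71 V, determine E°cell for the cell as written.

−3.51 V

By convention the left-hand electrode in cell notation is the anode (oxidation) and the right-hand electrode is the cathode (reduction).
E°cell = E°(right) − E°(left) = −2.71 − (+0.80) = −3.51 V.
The negative sign shows that, as written, the cell would require an external voltage to drive the reaction.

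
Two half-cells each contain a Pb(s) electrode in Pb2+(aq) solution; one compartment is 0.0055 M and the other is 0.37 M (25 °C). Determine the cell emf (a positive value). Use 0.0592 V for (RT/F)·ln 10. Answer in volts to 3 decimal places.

For a concentration cell E°cell = 0, since both electrodes use the same couple.
The compartment with the higher Pb2+(aq) concentration (0.37 M) acts as the cathode; ions are reduced there and produced at the dilute (0.0055 M) anode.
With n = 2, Ecell = −(0.0592/2)·log([dilute]/[conc]) = −(0.0592/2)·log(0.0055/0.37) = +0.054 V.

0.054 V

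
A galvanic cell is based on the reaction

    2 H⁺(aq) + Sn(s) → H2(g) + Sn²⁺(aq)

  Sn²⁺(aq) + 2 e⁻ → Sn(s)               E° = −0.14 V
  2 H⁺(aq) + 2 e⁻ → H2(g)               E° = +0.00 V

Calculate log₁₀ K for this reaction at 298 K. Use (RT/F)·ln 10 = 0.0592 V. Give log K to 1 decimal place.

log K = 4.7

The 2H⁺/H₂ couple is reduced (cathode); E°cell = +0.00 − (−0.14) = +0.14 V with n = 2.
At equilibrium E = 0, so log K = nE°cell / 0.0592 = (2)(+0.14) / 0.0592 = 4.7.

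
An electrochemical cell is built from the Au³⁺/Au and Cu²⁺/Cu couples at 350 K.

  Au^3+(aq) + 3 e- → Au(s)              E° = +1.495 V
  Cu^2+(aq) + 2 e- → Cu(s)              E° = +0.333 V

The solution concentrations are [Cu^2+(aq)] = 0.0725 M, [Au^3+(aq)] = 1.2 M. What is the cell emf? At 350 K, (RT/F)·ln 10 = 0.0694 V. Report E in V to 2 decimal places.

Since E°(Au³⁺/Au) > E°(Cu²⁺/Cu), Au³⁺/Au serves as the cathode.
The standard potential is +1.495 − (+0.333) = +1.162 V and the balanced reaction transfers n = 6 electrons.
For the overall reaction 2 Au^3+(aq) + 3 Cu(s) → 2 Au(s) + 3 Cu^2+(aq), Q = [Cu^2+(aq)]^3 / [Au^3+(aq)]^2 = 0.000265, giving log Q = −3.577.
By the Nernst equation, E = +1.162 − (0.0694/6)·(−3.577) = +1.20 V.

+1.20 V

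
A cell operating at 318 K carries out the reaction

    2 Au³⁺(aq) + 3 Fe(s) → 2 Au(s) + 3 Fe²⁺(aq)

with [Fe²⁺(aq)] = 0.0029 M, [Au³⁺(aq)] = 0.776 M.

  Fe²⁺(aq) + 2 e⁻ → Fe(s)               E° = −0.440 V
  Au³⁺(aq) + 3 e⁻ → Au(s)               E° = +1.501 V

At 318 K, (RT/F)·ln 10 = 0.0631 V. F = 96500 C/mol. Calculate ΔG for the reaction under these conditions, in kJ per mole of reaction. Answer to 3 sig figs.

−1170 kJ/mol

With Au³⁺/Au reduced at the cathode, E°cell = +1.501 − (−0.440) = +1.941 V and n = 6.
Here Q = [Fe²⁺(aq)]^3 / [Au³⁺(aq)]^2 = 4.05×10^−8 (log Q = −7.393), giving E = +1.941 − (0.0631/6)·(−7.393) = +2.0187 V.
Then ΔG = −nFE = −6 × 96500 × +2.0187 J/mol = −1170 kJ/mol.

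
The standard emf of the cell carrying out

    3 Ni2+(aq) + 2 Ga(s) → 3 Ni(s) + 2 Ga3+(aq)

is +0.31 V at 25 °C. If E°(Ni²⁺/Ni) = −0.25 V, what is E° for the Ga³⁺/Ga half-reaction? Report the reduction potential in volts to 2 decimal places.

−0.56 V

In the reaction as written the Ni²⁺/Ni couple is reduced (cathode) and Ga³⁺/Ga is oxidized (anode), so E°cell = E°(Ni²⁺/Ni) − E°(Ga³⁺/Ga).
E°(Ga³⁺/Ga) = E°(cathode) − E°cell = −0.25 − (+0.31) = −0.56 V.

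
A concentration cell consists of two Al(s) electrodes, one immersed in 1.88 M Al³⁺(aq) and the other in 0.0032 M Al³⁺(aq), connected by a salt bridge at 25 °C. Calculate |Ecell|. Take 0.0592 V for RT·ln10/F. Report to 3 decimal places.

For a concentration cell E°cell = 0, since both electrodes use the same couple.
The compartment with the higher Al³⁺(aq) concentration (1.88 M) acts as the cathode; ions are reduced there and produced at the dilute (0.0032 M) anode.
With n = 3, Ecell = −(0.0592/3)·log([dilute]/[conc]) = −(0.0592/3)·log(0.0032/1.88) = +0.055 V.

0.055 V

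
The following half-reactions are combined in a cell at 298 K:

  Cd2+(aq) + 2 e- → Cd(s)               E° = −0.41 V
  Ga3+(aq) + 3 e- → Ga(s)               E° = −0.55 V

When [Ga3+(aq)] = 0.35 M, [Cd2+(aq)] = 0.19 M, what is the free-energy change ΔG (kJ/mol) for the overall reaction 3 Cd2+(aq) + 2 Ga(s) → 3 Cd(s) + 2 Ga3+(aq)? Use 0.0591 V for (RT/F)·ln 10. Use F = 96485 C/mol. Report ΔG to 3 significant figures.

The standard cell potential is −0.41 − (−0.55) = +0.14 V, with n = 6 electrons in the balanced equation.
Here Q = [Ga3+(aq)]^2 / [Cd2+(aq)]^3 = 17.9 (log Q = 1.252), giving E = +0.14 − (0.0591/6)·(1.252) = +0.1277 V.
Then ΔG = −nFE = −6 × 96485 × +0.1277 J/mol = −73.9 kJ/mol.

−73.9 kJ/mol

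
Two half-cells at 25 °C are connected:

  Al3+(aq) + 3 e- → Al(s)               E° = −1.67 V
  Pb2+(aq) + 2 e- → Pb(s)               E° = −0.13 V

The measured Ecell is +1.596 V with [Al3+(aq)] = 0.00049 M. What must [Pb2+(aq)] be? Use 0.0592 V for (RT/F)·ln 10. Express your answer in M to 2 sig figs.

With Pb²⁺/Pb at the cathode and Al³⁺/Al at the anode, E°cell = −0.13 − (−1.67) = +1.54 V (n = 6).
Rearranging E = E° − (0.0592/n)·log Q gives log Q = 6(+1.54 − (+1.596))/0.0592 = −5.676.
The balanced reaction is 3 Pb2+(aq) + 2 Al(s) → 3 Pb(s) + 2 Al3+(aq), so Q = [Al3+(aq)]^2 / [Pb2+(aq)]^3.
Isolating [Pb2+(aq)] in Q = 10^{−5.676} yields log [Pb2+(aq)] = −0.315, i.e. 0.48 M.

0.48 M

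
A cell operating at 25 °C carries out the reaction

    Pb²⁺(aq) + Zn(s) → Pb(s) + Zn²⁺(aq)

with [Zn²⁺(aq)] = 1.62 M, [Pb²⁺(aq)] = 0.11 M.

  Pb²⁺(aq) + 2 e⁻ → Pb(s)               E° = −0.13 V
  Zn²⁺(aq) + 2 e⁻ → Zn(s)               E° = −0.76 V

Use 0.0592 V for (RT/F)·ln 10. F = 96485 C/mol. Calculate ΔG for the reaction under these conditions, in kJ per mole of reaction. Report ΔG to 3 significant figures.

E°cell = −0.13 − (−0.76) = +0.63 V; the balanced reaction transfers n = 2 electrons.
The reaction quotient is [Zn²⁺(aq)] / [Pb²⁺(aq)] = 14.7; by Nernst, E = +0.63 − (0.0592/2)(1.168) = +0.5954 V.
ΔG = −nFE = −(2)(96485)(+0.5954) J/mol = −115 kJ/mol.

−115 kJ/mol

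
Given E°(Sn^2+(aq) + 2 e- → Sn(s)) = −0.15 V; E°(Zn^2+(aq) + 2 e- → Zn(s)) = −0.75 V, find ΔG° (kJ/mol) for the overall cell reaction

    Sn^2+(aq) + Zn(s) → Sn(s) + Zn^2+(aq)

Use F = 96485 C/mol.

−116 kJ/mol

In the reaction as written Sn^2+(aq) is reduced, so the Sn²⁺/Sn couple is the cathode and Zn²⁺/Zn is the anode.
E°cell = −0.15 − (−0.75) = +0.60 V; balancing electrons gives n = 2.
ΔG° = −nFE°cell = −(2)(96485)(+0.60) J/mol = −116 kJ/mol.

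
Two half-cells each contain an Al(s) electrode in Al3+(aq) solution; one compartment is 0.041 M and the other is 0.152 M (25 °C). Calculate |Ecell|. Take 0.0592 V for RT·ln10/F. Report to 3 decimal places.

For a concentration cell E°cell = 0, since both electrodes use the same couple.
The compartment with the higher Al3+(aq) concentration (0.152 M) acts as the cathode; ions are reduced there and produced at the dilute (0.041 M) anode.
With n = 3, Ecell = −(0.0592/3)·log([dilute]/[conc]) = −(0.0592/3)·log(0.041/0.152) = +0.011 V.

0.011 V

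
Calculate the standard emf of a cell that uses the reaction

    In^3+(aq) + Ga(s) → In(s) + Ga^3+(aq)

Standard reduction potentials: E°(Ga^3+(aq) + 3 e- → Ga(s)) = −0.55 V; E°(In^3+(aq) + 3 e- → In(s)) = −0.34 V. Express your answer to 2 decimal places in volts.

+0.21 V

In the reaction as written, In^3+(aq) is reduced (cathode) and Ga^3+(aq) is produced by oxidation at the anode.
E°cell = E°(cathode) − E°(anode) = −0.34 − (−0.55) = +0.21 V.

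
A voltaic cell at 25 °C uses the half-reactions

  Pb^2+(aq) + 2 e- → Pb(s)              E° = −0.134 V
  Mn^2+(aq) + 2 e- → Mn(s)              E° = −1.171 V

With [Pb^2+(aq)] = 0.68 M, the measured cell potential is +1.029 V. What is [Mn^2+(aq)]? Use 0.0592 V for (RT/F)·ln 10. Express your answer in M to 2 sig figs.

The Pb²⁺/Pb couple has the larger reduction potential, so it is the cathode: E°cell = −0.134 − (−1.171) = +1.037 V and n = 2.
Since E = E° − (0.0592/n)·log Q, log Q = n(E° − E)/0.0592 = 0.270.
For Pb^2+(aq) + Mn(s) → Pb(s) + Mn^2+(aq), the reaction quotient is Q = [Mn^2+(aq)] / [Pb^2+(aq)].
Solving for the unknown gives log [Mn^2+(aq)] = 0.103, so [Mn^2+(aq)] ≈ 1.3 M.

1.3 M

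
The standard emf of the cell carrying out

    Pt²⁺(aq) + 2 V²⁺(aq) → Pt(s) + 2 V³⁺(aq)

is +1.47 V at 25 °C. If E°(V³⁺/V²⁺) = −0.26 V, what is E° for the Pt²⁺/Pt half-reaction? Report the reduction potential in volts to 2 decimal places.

In the reaction as written the Pt²⁺/Pt couple is reduced (cathode) and V³⁺/V²⁺ is oxidized (anode), so E°cell = E°(Pt²⁺/Pt) − E°(V³⁺/V²⁺).
E°(Pt²⁺/Pt) = E°cell + E°(anode) = +1.47 + (−0.26) = +1.21 V.

+1.21 V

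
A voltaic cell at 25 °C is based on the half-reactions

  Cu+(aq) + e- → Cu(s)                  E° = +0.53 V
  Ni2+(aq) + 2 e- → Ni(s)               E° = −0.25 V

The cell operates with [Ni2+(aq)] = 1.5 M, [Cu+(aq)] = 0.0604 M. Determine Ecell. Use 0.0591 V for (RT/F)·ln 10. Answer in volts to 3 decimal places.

Since E°(Cu⁺/Cu) > E°(Ni²⁺/Ni), Cu⁺/Cu serves as the cathode.
E°cell = E°cat − E°an = +0.53 − (−0.25) = +0.78 V; n = 2.
The balanced reaction is 2 Cu+(aq) + Ni(s) → 2 Cu(s) + Ni2+(aq), so Q = [Ni2+(aq)] / [Cu+(aq)]^2 = 411 and log Q = 2.614.
Applying E = E° − (RT ln10/nF)·log Q gives +0.78 − (0.0591/2)(2.614) = +0.703 V.

+0.703 V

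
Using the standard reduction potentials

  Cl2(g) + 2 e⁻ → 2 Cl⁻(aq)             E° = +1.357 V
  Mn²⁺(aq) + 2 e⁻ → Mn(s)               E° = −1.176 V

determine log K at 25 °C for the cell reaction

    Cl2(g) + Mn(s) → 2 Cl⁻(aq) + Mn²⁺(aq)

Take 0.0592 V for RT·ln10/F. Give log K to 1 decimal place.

log K = 85.6

The Cl₂/Cl⁻ couple is reduced (cathode); E°cell = +1.357 − (−1.176) = +2.533 V with n = 2.
At equilibrium E = 0, so log K = nE°cell / 0.0592 = (2)(+2.533) / 0.0592 = 85.6.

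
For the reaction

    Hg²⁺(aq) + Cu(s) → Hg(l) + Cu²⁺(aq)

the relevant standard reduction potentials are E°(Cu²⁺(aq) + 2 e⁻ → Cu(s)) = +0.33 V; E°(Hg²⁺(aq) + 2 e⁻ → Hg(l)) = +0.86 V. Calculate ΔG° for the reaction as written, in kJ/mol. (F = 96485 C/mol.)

−102 kJ/mol

In the reaction as written Hg²⁺(aq) is reduced, so the Hg²⁺/Hg couple is the cathode and Cu²⁺/Cu is the anode.
E°cell = +0.86 − (+0.33) = +0.53 V; balancing electrons gives n = 2.
ΔG° = −nFE°cell = −(2)(96485)(+0.53) J/mol = −102 kJ/mol.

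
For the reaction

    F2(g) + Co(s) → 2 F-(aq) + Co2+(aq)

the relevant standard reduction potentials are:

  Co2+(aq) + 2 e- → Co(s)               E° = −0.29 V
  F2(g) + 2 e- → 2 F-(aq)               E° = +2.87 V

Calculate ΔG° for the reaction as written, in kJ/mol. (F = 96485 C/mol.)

In the reaction as written F2(g) is reduced, so the F₂/F⁻ couple is the cathode and Co²⁺/Co is the anode.
E°cell = +2.87 − (−0.29) = +3.16 V; balancing electrons gives n = 2.
ΔG° = −nFE°cell = −(2)(96485)(+3.16) J/mol = −610 kJ/mol.

−610 kJ/mol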